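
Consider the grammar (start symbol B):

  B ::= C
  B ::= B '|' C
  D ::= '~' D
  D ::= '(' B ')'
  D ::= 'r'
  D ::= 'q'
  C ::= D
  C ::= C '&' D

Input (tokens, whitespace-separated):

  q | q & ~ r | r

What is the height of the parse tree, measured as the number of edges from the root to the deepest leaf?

5

[B [B [B [C [D q]]] | [C [C [D q]] & [D ~ [D r]]]] | [C [D r]]]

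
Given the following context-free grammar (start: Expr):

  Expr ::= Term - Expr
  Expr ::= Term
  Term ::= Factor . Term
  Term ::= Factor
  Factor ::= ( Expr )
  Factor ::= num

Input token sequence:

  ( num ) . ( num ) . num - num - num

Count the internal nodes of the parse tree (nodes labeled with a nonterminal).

[Expr [Term [Factor ( [Expr [Term [Factor num]]] )] . [Term [Factor ( [Expr [Term [Factor num]]] )] . [Term [Factor num]]]] - [Expr [Term [Factor num]] - [Expr [Term [Factor num]]]]]

19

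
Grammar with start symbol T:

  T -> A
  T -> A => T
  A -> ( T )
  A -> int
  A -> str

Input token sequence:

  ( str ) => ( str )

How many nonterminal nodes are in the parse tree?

8

[T [A ( [T [A str]] )] => [T [A ( [T [A str]] )]]]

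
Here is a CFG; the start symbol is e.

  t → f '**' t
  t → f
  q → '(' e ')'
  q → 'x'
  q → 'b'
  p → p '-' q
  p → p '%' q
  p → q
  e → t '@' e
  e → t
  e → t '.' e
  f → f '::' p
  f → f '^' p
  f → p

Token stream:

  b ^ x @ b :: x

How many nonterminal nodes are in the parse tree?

[e [t [f [f [p [q b]]] ^ [p [q x]]]] @ [e [t [f [f [p [q b]]] :: [p [q x]]]]]]

16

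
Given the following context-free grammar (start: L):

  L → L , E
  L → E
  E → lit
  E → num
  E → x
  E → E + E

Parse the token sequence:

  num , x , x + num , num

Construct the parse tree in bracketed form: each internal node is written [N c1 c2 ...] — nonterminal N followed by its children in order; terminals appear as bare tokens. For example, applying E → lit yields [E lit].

[L [L [L [L [E num]] , [E x]] , [E [E x] + [E num]]] , [E num]]

L
L , E
L , E , E
L , E , E , E
E , E , E , E
num , E , E , E
num , x , E , E
num , x , E + E , E
num , x , x + E , E
num , x , x + num , E
num , x , x + num , num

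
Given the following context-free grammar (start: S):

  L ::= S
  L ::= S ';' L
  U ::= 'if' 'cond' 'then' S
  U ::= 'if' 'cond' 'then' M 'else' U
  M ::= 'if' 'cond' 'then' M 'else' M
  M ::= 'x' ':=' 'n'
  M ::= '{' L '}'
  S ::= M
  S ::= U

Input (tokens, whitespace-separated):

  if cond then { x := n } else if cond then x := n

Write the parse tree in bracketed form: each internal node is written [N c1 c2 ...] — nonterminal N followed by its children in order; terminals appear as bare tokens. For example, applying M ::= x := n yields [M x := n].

[S [U if cond then [M { [L [S [M x := n]]] }] else [U if cond then [S [M x := n]]]]]

S
U
if cond then M else U
if cond then { L } else U
if cond then { S } else U
if cond then { M } else U
if cond then { x := n } else U
if cond then { x := n } else if cond then S
if cond then { x := n } else if cond then M
if cond then { x := n } else if cond then x := n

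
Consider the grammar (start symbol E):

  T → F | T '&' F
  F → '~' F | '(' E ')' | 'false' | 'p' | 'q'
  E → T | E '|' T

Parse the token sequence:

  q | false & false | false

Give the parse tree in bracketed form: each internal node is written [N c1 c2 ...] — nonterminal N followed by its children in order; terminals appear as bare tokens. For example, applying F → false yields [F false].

[E [E [E [T [F q]]] | [T [T [F false]] & [F false]]] | [T [F false]]]

E
E | T
E | T | T
T | T | T
F | T | T
q | T | T
q | T & F | T
q | F & F | T
q | false & F | T
q | false & false | T
q | false & false | F
q | false & false | false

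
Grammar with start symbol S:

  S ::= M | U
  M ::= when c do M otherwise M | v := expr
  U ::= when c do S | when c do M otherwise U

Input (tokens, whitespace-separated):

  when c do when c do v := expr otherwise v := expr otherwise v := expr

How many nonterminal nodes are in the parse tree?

[S [M when c do [M when c do [M v := expr] otherwise [M v := expr]] otherwise [M v := expr]]]

6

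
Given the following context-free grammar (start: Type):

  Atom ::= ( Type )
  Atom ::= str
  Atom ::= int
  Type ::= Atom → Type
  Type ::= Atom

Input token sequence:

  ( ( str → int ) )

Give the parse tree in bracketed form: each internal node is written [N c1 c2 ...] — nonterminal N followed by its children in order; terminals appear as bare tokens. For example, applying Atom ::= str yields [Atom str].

Type
Atom
( Type )
( Atom )
( ( Type ) )
( ( Atom → Type ) )
( ( str → Type ) )
( ( str → Atom ) )
( ( str → int ) )

[Type [Atom ( [Type [Atom ( [Type [Atom str] → [Type [Atom int]]] )]] )]]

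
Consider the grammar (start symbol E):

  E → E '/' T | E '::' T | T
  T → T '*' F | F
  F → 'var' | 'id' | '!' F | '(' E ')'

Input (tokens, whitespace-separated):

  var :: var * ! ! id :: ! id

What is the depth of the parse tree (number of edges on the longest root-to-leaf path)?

[E [E [E [T [F var]]] :: [T [T [F var]] * [F ! [F ! [F id]]]]] :: [T [F ! [F id]]]]

6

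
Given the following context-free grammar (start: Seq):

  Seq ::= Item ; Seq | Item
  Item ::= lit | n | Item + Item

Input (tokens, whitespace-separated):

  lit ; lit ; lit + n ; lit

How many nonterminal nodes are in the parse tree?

10

[Seq [Item lit] ; [Seq [Item lit] ; [Seq [Item [Item lit] + [Item n]] ; [Seq [Item lit]]]]]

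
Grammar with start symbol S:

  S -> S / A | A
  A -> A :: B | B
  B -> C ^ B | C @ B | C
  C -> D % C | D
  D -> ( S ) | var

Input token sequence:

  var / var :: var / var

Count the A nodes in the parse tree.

[S [S [S [A [B [C [D var]]]]] / [A [A [B [C [D var]]]] :: [B [C [D var]]]]] / [A [B [C [D var]]]]]

4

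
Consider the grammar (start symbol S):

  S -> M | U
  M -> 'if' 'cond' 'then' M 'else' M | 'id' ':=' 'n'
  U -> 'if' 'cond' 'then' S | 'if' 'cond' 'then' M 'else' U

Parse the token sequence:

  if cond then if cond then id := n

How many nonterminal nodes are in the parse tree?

6

[S [U if cond then [S [U if cond then [S [M id := n]]]]]]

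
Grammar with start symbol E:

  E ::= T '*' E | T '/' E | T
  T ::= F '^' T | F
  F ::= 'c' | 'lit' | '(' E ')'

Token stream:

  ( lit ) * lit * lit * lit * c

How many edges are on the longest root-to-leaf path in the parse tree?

[E [T [F ( [E [T [F lit]]] )]] * [E [T [F lit]] * [E [T [F lit]] * [E [T [F lit]] * [E [T [F c]]]]]]]

7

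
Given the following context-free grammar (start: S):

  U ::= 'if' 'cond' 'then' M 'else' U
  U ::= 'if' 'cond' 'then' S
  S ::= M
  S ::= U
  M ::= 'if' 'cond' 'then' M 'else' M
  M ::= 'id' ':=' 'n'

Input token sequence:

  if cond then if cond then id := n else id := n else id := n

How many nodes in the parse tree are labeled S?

[S [M if cond then [M if cond then [M id := n] else [M id := n]] else [M id := n]]]

1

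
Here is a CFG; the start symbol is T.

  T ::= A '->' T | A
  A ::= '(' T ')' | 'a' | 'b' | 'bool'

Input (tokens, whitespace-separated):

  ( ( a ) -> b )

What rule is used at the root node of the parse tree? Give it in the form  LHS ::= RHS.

[T [A ( [T [A ( [T [A a]] )] -> [T [A b]]] )]]

T ::= A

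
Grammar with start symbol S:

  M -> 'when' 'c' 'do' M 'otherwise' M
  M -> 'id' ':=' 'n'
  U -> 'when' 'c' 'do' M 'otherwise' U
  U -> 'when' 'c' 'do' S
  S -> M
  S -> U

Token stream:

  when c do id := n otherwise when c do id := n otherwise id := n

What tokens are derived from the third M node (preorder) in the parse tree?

when c do id := n otherwise id := n

[S [M when c do [M id := n] otherwise [M when c do [M id := n] otherwise [M id := n]]]]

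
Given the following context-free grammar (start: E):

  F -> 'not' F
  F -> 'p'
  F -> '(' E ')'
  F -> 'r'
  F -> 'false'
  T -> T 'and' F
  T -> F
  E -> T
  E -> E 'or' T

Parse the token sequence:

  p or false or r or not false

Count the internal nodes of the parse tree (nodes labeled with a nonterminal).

[E [E [E [E [T [F p]]] or [T [F false]]] or [T [F r]]] or [T [F not [F false]]]]

13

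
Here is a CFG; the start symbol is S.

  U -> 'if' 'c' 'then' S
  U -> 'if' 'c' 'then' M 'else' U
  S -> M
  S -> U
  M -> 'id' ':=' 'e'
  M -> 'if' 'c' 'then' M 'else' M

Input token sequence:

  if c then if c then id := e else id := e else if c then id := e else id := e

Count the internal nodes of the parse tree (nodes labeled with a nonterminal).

8

[S [M if c then [M if c then [M id := e] else [M id := e]] else [M if c then [M id := e] else [M id := e]]]]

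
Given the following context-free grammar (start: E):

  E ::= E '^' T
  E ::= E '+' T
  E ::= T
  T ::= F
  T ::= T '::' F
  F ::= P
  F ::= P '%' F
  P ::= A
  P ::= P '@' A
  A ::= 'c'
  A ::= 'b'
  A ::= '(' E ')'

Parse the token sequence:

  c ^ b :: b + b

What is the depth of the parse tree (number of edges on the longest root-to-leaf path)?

7

[E [E [E [T [F [P [A c]]]]] ^ [T [T [F [P [A b]]]] :: [F [P [A b]]]]] + [T [F [P [A b]]]]]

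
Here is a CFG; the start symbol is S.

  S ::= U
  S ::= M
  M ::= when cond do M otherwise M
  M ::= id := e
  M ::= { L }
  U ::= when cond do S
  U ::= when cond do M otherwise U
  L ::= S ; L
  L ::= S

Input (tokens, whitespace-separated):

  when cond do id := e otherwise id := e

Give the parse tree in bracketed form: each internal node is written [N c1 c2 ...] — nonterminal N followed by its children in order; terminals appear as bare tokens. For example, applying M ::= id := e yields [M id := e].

S
M
when cond do M otherwise M
when cond do id := e otherwise M
when cond do id := e otherwise id := e

[S [M when cond do [M id := e] otherwise [M id := e]]]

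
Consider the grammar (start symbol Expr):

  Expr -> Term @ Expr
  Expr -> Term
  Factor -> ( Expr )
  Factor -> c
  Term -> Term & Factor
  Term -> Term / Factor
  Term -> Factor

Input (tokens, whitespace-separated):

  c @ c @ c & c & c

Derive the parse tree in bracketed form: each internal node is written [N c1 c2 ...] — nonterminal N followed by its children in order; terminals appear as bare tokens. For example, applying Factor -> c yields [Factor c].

[Expr [Term [Factor c]] @ [Expr [Term [Factor c]] @ [Expr [Term [Term [Term [Factor c]] & [Factor c]] & [Factor c]]]]]

Expr
Term @ Expr
Factor @ Expr
c @ Expr
c @ Term @ Expr
c @ Factor @ Expr
c @ c @ Expr
c @ c @ Term
c @ c @ Term & Factor
c @ c @ Term & Factor & Factor
c @ c @ Factor & Factor & Factor
c @ c @ c & Factor & Factor
c @ c @ c & c & Factor
c @ c @ c & c & c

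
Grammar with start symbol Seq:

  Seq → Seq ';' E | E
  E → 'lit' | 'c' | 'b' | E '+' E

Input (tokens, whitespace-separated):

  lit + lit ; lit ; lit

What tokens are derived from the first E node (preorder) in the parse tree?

[Seq [Seq [Seq [E [E lit] + [E lit]]] ; [E lit]] ; [E lit]]

lit + lit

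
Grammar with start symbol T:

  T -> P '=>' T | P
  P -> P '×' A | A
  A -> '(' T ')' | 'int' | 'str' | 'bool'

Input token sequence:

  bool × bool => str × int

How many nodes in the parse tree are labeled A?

4

[T [P [P [A bool]] × [A bool]] => [T [P [P [A str]] × [A int]]]]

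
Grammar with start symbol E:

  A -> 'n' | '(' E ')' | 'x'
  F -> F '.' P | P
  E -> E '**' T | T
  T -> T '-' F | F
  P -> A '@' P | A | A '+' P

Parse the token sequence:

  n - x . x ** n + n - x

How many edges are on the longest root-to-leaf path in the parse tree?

[E [E [T [T [F [P [A n]]]] - [F [F [P [A x]]] . [P [A x]]]]] ** [T [T [F [P [A n] + [P [A n]]]]] - [F [P [A x]]]]]

7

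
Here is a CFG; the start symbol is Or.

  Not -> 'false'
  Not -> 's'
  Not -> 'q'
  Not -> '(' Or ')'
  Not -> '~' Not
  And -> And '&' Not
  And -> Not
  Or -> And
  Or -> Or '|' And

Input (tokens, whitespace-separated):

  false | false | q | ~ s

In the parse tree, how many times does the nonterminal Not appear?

[Or [Or [Or [Or [And [Not false]]] | [And [Not false]]] | [And [Not q]]] | [And [Not ~ [Not s]]]]

5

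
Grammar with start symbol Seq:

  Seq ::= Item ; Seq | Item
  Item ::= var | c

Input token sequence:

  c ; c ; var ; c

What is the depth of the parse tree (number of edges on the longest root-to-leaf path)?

[Seq [Item c] ; [Seq [Item c] ; [Seq [Item var] ; [Seq [Item c]]]]]

5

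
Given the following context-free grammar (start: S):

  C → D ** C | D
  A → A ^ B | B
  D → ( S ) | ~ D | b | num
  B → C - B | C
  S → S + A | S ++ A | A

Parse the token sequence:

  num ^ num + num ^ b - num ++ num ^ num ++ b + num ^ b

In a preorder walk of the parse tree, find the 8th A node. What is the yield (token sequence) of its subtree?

[S [S [S [S [S [A [A [B [C [D num]]]] ^ [B [C [D num]]]]] + [A [A [B [C [D num]]]] ^ [B [C [D b]] - [B [C [D num]]]]]] ++ [A [A [B [C [D num]]]] ^ [B [C [D num]]]]] ++ [A [B [C [D b]]]]] + [A [A [B [C [D num]]]] ^ [B [C [D b]]]]]

num ^ b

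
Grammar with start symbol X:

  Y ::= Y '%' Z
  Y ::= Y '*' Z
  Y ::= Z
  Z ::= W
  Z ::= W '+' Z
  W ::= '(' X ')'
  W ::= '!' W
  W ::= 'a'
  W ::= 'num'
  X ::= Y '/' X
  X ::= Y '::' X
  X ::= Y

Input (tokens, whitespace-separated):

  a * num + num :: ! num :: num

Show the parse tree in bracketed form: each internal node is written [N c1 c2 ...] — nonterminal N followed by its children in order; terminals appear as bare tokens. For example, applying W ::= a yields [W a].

[X [Y [Y [Z [W a]]] * [Z [W num] + [Z [W num]]]] :: [X [Y [Z [W ! [W num]]]] :: [X [Y [Z [W num]]]]]]

X
Y :: X
Y * Z :: X
Z * Z :: X
W * Z :: X
a * Z :: X
a * W + Z :: X
a * num + Z :: X
a * num + W :: X
a * num + num :: X
a * num + num :: Y :: X
a * num + num :: Z :: X
a * num + num :: W :: X
a * num + num :: ! W :: X
a * num + num :: ! num :: X
a * num + num :: ! num :: Y
a * num + num :: ! num :: Z
a * num + num :: ! num :: W
a * num + num :: ! num :: num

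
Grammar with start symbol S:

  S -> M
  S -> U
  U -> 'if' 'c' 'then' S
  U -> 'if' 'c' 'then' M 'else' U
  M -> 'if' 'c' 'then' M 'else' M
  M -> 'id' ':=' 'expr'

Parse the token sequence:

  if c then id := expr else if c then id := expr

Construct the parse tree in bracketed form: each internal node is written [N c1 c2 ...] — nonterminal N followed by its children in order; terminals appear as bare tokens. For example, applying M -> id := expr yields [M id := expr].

S
U
if c then M else U
if c then id := expr else U
if c then id := expr else if c then S
if c then id := expr else if c then M
if c then id := expr else if c then id := expr

[S [U if c then [M id := expr] else [U if c then [S [M id := expr]]]]]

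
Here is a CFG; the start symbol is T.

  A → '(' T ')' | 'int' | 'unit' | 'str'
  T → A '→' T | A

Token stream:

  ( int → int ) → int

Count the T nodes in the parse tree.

[T [A ( [T [A int] → [T [A int]]] )] → [T [A int]]]

4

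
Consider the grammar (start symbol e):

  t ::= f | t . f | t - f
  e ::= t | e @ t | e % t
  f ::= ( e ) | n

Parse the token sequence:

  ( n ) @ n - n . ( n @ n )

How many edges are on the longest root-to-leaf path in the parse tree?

[e [e [t [f ( [e [t [f n]]] )]]] @ [t [t [t [f n]] - [f n]] . [f ( [e [e [t [f n]]] @ [t [f n]]] )]]]

7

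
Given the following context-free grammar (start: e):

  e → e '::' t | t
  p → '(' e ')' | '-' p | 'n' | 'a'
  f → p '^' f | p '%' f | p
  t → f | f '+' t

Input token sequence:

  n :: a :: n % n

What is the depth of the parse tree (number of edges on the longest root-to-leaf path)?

6

[e [e [e [t [f [p n]]]] :: [t [f [p a]]]] :: [t [f [p n] % [f [p n]]]]]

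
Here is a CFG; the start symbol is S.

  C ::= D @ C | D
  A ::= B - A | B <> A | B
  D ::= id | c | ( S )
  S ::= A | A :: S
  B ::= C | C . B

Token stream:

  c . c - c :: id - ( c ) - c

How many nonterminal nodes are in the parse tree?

30

[S [A [B [C [D c]] . [B [C [D c]]]] - [A [B [C [D c]]]]] :: [S [A [B [C [D id]]] - [A [B [C [D ( [S [A [B [C [D c]]]]] )]]] - [A [B [C [D c]]]]]]]]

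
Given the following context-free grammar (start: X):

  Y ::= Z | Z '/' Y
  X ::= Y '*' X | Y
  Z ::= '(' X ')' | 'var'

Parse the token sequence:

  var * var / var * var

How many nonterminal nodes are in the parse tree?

[X [Y [Z var]] * [X [Y [Z var] / [Y [Z var]]] * [X [Y [Z var]]]]]

11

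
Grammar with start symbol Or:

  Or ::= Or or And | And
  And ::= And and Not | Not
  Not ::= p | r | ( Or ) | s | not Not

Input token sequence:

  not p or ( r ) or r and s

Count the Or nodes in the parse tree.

4

[Or [Or [Or [And [Not not [Not p]]]] or [And [Not ( [Or [And [Not r]]] )]]] or [And [And [Not r]] and [Not s]]]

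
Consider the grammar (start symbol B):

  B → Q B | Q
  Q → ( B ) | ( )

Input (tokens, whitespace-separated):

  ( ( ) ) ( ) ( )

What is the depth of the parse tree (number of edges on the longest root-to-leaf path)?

4

[B [Q ( [B [Q ( )]] )] [B [Q ( )] [B [Q ( )]]]]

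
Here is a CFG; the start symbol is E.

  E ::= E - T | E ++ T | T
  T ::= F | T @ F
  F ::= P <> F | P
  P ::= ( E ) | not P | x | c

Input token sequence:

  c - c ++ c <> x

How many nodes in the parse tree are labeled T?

3

[E [E [E [T [F [P c]]]] - [T [F [P c]]]] ++ [T [F [P c] <> [F [P x]]]]]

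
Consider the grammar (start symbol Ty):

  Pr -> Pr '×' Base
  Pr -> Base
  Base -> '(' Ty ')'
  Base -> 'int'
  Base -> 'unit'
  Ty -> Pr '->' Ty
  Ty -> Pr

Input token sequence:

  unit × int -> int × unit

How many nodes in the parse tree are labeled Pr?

[Ty [Pr [Pr [Base unit]] × [Base int]] -> [Ty [Pr [Pr [Base int]] × [Base unit]]]]

4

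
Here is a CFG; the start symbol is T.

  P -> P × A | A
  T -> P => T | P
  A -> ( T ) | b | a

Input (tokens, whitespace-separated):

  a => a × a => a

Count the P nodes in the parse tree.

[T [P [A a]] => [T [P [P [A a]] × [A a]] => [T [P [A a]]]]]

4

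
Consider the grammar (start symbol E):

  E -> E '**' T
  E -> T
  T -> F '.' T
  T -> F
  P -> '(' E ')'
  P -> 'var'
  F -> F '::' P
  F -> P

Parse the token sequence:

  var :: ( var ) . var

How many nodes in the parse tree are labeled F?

[E [T [F [F [P var]] :: [P ( [E [T [F [P var]]]] )]] . [T [F [P var]]]]]

4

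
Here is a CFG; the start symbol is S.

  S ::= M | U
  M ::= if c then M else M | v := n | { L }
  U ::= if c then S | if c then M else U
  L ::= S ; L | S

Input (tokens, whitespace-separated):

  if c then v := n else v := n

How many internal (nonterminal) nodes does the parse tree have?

4

[S [M if c then [M v := n] else [M v := n]]]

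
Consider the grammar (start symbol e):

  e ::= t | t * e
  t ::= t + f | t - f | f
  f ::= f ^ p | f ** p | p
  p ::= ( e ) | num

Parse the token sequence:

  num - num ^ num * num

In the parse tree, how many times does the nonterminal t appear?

3

[e [t [t [f [p num]]] - [f [f [p num]] ^ [p num]]] * [e [t [f [p num]]]]]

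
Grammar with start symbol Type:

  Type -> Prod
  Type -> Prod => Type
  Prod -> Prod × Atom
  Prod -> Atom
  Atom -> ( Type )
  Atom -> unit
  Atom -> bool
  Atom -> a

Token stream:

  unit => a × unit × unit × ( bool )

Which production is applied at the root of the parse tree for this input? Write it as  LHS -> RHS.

[Type [Prod [Atom unit]] => [Type [Prod [Prod [Prod [Prod [Atom a]] × [Atom unit]] × [Atom unit]] × [Atom ( [Type [Prod [Atom bool]]] )]]]]

Type -> Prod => Type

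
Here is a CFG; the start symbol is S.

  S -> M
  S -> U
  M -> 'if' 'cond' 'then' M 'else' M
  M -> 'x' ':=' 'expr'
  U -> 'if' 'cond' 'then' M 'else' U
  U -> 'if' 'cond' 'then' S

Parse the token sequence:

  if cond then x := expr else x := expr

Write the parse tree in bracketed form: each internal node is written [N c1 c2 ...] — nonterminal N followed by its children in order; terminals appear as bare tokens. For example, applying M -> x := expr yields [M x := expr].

[S [M if cond then [M x := expr] else [M x := expr]]]

S
M
if cond then M else M
if cond then x := expr else M
if cond then x := expr else x := expr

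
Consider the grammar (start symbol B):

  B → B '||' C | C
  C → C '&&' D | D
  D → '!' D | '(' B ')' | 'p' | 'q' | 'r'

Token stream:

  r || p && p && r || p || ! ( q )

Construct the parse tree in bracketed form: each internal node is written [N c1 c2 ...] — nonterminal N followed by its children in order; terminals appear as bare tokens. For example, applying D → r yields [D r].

[B [B [B [B [C [D r]]] || [C [C [C [D p]] && [D p]] && [D r]]] || [C [D p]]] || [C [D ! [D ( [B [C [D q]]] )]]]]

B
B || C
B || C || C
B || C || C || C
C || C || C || C
D || C || C || C
r || C || C || C
r || C && D || C || C
r || C && D && D || C || C
r || D && D && D || C || C
r || p && D && D || C || C
r || p && p && D || C || C
r || p && p && r || C || C
r || p && p && r || D || C
r || p && p && r || p || C
r || p && p && r || p || D
r || p && p && r || p || ! D
r || p && p && r || p || ! ( B )
r || p && p && r || p || ! ( C )
r || p && p && r || p || ! ( D )
r || p && p && r || p || ! ( q )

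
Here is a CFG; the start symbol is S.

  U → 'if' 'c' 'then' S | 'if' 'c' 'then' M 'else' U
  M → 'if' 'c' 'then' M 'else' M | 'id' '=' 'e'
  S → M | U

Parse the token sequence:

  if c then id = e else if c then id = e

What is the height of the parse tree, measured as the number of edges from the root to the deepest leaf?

[S [U if c then [M id = e] else [U if c then [S [M id = e]]]]]

5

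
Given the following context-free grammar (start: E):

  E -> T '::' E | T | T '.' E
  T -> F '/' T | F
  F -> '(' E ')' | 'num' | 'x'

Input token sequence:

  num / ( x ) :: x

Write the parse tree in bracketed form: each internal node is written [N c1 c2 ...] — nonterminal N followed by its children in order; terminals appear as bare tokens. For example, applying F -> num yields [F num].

E
T :: E
F / T :: E
num / T :: E
num / F :: E
num / ( E ) :: E
num / ( T ) :: E
num / ( F ) :: E
num / ( x ) :: E
num / ( x ) :: T
num / ( x ) :: F
num / ( x ) :: x

[E [T [F num] / [T [F ( [E [T [F x]]] )]]] :: [E [T [F x]]]]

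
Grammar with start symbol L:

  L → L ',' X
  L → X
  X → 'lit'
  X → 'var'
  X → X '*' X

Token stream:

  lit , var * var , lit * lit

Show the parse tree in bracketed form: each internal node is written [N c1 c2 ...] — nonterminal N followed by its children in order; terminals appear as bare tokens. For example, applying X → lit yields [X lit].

[L [L [L [X lit]] , [X [X var] * [X var]]] , [X [X lit] * [X lit]]]

L
L , X
L , X , X
X , X , X
lit , X , X
lit , X * X , X
lit , var * X , X
lit , var * var , X
lit , var * var , X * X
lit , var * var , lit * X
lit , var * var , lit * lit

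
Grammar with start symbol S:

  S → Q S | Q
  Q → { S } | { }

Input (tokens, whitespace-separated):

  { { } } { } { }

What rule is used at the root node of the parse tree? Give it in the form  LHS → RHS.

[S [Q { [S [Q { }]] }] [S [Q { }] [S [Q { }]]]]

S → Q S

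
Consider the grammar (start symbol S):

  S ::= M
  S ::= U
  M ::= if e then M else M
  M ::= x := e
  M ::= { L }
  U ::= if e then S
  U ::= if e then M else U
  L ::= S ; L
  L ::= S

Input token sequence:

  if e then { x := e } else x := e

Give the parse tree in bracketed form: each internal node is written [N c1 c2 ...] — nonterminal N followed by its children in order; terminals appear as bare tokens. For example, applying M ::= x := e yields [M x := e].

[S [M if e then [M { [L [S [M x := e]]] }] else [M x := e]]]

S
M
if e then M else M
if e then { L } else M
if e then { S } else M
if e then { M } else M
if e then { x := e } else M
if e then { x := e } else x := e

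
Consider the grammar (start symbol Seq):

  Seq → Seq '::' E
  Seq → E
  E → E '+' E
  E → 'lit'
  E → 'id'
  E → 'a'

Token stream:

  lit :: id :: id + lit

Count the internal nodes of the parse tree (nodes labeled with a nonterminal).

8

[Seq [Seq [Seq [E lit]] :: [E id]] :: [E [E id] + [E lit]]]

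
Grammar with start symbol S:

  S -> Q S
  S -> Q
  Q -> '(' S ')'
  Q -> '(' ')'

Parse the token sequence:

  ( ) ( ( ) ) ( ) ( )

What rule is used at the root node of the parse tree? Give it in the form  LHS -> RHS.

S -> Q S

[S [Q ( )] [S [Q ( [S [Q ( )]] )] [S [Q ( )] [S [Q ( )]]]]]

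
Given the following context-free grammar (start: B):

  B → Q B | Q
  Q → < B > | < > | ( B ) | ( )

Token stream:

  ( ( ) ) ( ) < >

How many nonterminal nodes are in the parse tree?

8

[B [Q ( [B [Q ( )]] )] [B [Q ( )] [B [Q < >]]]]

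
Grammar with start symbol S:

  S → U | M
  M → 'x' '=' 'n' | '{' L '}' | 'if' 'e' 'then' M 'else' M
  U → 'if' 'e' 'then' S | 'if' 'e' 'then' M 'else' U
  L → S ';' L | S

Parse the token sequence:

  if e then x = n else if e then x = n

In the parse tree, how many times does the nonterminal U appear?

2

[S [U if e then [M x = n] else [U if e then [S [M x = n]]]]]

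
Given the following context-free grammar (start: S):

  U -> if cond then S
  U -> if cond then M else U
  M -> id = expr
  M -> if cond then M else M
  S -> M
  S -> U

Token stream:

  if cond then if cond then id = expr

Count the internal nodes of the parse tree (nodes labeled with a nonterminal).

6

[S [U if cond then [S [U if cond then [S [M id = expr]]]]]]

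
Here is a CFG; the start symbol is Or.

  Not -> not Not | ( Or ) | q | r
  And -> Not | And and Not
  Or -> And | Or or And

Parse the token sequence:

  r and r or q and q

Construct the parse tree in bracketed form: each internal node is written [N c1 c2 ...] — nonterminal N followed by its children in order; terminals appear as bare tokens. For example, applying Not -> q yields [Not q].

[Or [Or [And [And [Not r]] and [Not r]]] or [And [And [Not q]] and [Not q]]]

Or
Or or And
And or And
And and Not or And
Not and Not or And
r and Not or And
r and r or And
r and r or And and Not
r and r or Not and Not
r and r or q and Not
r and r or q and q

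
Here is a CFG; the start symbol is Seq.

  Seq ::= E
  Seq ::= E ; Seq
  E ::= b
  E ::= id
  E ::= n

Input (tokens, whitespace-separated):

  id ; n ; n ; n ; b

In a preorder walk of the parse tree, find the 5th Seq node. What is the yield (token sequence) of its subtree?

b

[Seq [E id] ; [Seq [E n] ; [Seq [E n] ; [Seq [E n] ; [Seq [E b]]]]]]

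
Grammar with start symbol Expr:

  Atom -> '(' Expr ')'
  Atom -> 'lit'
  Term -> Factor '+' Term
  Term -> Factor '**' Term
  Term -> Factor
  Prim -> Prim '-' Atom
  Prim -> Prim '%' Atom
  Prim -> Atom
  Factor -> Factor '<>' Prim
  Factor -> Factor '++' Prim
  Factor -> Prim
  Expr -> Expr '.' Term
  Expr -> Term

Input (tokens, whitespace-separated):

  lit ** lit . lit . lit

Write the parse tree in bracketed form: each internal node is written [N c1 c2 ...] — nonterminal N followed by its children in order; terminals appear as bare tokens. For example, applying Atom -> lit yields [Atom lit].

Expr
Expr . Term
Expr . Term . Term
Term . Term . Term
Factor ** Term . Term . Term
Prim ** Term . Term . Term
Atom ** Term . Term . Term
lit ** Term . Term . Term
lit ** Factor . Term . Term
lit ** Prim . Term . Term
lit ** Atom . Term . Term
lit ** lit . Term . Term
lit ** lit . Factor . Term
lit ** lit . Prim . Term
lit ** lit . Atom . Term
lit ** lit . lit . Term
lit ** lit . lit . Factor
lit ** lit . lit . Prim
lit ** lit . lit . Atom
lit ** lit . lit . lit

[Expr [Expr [Expr [Term [Factor [Prim [Atom lit]]] ** [Term [Factor [Prim [Atom lit]]]]]] . [Term [Factor [Prim [Atom lit]]]]] . [Term [Factor [Prim [Atom lit]]]]]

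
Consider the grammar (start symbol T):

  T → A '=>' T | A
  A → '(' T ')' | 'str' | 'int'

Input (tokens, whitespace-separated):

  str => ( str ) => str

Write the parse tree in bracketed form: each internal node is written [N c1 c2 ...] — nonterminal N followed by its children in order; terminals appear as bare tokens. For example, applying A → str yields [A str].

T
A => T
str => T
str => A => T
str => ( T ) => T
str => ( A ) => T
str => ( str ) => T
str => ( str ) => A
str => ( str ) => str

[T [A str] => [T [A ( [T [A str]] )] => [T [A str]]]]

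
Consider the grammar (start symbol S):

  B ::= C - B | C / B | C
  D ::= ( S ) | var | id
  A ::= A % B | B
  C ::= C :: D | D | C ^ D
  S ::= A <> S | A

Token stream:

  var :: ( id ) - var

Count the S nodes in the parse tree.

2

[S [A [B [C [C [D var]] :: [D ( [S [A [B [C [D id]]]]] )]] - [B [C [D var]]]]]]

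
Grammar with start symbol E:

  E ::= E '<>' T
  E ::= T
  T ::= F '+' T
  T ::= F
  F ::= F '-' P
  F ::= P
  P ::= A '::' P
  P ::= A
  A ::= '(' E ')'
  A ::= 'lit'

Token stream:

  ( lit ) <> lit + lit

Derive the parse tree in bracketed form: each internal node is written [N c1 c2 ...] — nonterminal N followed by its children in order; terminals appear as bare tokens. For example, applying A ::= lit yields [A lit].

[E [E [T [F [P [A ( [E [T [F [P [A lit]]]]] )]]]]] <> [T [F [P [A lit]]] + [T [F [P [A lit]]]]]]

E
E <> T
T <> T
F <> T
P <> T
A <> T
( E ) <> T
( T ) <> T
( F ) <> T
( P ) <> T
( A ) <> T
( lit ) <> T
( lit ) <> F + T
( lit ) <> P + T
( lit ) <> A + T
( lit ) <> lit + T
( lit ) <> lit + F
( lit ) <> lit + P
( lit ) <> lit + A
( lit ) <> lit + lit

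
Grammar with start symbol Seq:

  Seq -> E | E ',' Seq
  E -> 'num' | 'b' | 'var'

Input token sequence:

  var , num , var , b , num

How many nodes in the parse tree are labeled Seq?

[Seq [E var] , [Seq [E num] , [Seq [E var] , [Seq [E b] , [Seq [E num]]]]]]

5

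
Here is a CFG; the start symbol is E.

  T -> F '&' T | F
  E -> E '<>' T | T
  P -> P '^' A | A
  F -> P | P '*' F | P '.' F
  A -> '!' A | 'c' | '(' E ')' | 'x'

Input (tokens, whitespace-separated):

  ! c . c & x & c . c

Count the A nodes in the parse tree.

[E [T [F [P [A ! [A c]]] . [F [P [A c]]]] & [T [F [P [A x]]] & [T [F [P [A c]] . [F [P [A c]]]]]]]]

6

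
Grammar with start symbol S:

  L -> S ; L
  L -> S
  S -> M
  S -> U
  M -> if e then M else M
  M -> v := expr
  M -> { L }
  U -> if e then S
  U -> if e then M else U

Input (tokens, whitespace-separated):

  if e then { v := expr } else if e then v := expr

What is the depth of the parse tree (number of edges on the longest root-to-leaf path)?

6

[S [U if e then [M { [L [S [M v := expr]]] }] else [U if e then [S [M v := expr]]]]]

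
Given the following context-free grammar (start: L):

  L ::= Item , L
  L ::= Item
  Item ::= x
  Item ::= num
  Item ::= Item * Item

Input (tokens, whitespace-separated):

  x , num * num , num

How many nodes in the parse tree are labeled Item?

[L [Item x] , [L [Item [Item num] * [Item num]] , [L [Item num]]]]

5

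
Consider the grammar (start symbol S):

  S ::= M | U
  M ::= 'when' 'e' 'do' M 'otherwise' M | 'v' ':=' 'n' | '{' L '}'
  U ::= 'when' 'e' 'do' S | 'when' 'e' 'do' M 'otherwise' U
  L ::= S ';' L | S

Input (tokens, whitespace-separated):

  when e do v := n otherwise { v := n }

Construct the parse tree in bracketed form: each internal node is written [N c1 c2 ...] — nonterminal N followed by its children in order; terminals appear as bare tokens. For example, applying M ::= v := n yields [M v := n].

S
M
when e do M otherwise M
when e do v := n otherwise M
when e do v := n otherwise { L }
when e do v := n otherwise { S }
when e do v := n otherwise { M }
when e do v := n otherwise { v := n }

[S [M when e do [M v := n] otherwise [M { [L [S [M v := n]]] }]]]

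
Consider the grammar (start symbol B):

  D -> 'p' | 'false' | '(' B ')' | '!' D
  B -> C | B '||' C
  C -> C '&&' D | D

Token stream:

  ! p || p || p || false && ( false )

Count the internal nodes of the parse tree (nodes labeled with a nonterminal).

18

[B [B [B [B [C [D ! [D p]]]] || [C [D p]]] || [C [D p]]] || [C [C [D false]] && [D ( [B [C [D false]]] )]]]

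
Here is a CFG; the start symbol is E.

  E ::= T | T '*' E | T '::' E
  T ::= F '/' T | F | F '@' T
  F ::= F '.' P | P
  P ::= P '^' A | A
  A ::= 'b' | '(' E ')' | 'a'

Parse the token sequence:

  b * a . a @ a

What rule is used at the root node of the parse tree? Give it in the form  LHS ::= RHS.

E ::= T '*' E

[E [T [F [P [A b]]]] * [E [T [F [F [P [A a]]] . [P [A a]]] @ [T [F [P [A a]]]]]]]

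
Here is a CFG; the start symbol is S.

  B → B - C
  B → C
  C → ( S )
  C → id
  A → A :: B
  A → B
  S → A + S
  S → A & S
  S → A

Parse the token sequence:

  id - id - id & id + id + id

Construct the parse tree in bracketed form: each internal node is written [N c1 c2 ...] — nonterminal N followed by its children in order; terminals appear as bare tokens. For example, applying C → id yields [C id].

S
A & S
B & S
B - C & S
B - C - C & S
C - C - C & S
id - C - C & S
id - id - C & S
id - id - id & S
id - id - id & A + S
id - id - id & B + S
id - id - id & C + S
id - id - id & id + S
id - id - id & id + A + S
id - id - id & id + B + S
id - id - id & id + C + S
id - id - id & id + id + S
id - id - id & id + id + A
id - id - id & id + id + B
id - id - id & id + id + C
id - id - id & id + id + id

[S [A [B [B [B [C id]] - [C id]] - [C id]]] & [S [A [B [C id]]] + [S [A [B [C id]]] + [S [A [B [C id]]]]]]]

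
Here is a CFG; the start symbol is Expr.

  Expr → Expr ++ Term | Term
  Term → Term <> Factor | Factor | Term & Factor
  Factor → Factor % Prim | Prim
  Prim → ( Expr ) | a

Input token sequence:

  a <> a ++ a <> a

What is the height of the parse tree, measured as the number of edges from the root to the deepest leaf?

6

[Expr [Expr [Term [Term [Factor [Prim a]]] <> [Factor [Prim a]]]] ++ [Term [Term [Factor [Prim a]]] <> [Factor [Prim a]]]]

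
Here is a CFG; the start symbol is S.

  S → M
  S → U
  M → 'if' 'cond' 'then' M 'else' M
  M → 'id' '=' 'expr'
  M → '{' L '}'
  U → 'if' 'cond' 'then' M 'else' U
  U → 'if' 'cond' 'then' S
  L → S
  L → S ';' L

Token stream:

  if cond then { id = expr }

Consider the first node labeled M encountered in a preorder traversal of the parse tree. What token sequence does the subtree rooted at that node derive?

[S [U if cond then [S [M { [L [S [M id = expr]]] }]]]]

{ id = expr }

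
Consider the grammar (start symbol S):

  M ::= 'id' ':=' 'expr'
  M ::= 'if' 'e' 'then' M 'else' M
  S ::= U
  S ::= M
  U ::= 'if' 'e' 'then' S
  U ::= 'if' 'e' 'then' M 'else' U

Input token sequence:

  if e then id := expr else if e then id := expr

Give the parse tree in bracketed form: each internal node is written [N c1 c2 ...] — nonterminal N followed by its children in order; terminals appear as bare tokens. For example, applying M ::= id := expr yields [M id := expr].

[S [U if e then [M id := expr] else [U if e then [S [M id := expr]]]]]

S
U
if e then M else U
if e then id := expr else U
if e then id := expr else if e then S
if e then id := expr else if e then M
if e then id := expr else if e then id := expr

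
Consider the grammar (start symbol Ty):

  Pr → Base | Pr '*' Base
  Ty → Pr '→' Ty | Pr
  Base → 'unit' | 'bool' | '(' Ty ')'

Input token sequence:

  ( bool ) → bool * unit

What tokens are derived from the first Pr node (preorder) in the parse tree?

( bool )

[Ty [Pr [Base ( [Ty [Pr [Base bool]]] )]] → [Ty [Pr [Pr [Base bool]] * [Base unit]]]]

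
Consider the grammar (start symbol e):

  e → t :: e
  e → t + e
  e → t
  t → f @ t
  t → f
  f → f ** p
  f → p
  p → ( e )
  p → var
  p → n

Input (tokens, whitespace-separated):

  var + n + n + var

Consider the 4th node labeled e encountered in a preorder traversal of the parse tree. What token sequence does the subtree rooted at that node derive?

[e [t [f [p var]]] + [e [t [f [p n]]] + [e [t [f [p n]]] + [e [t [f [p var]]]]]]]

var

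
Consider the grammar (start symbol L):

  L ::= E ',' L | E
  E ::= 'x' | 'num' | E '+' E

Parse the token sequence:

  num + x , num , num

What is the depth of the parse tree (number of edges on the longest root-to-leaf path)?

[L [E [E num] + [E x]] , [L [E num] , [L [E num]]]]

4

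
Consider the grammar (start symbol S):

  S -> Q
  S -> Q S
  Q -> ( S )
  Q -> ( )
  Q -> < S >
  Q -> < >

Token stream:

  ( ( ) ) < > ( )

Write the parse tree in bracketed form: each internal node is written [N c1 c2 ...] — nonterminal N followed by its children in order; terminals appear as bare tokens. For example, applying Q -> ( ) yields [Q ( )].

S
Q S
( S ) S
( Q ) S
( ( ) ) S
( ( ) ) Q S
( ( ) ) < > S
( ( ) ) < > Q
( ( ) ) < > ( )

[S [Q ( [S [Q ( )]] )] [S [Q < >] [S [Q ( )]]]]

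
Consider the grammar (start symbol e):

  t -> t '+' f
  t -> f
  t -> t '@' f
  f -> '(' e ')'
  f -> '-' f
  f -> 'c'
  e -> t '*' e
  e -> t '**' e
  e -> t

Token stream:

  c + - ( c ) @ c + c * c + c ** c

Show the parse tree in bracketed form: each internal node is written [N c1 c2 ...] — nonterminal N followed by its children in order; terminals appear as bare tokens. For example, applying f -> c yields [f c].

[e [t [t [t [t [f c]] + [f - [f ( [e [t [f c]]] )]]] @ [f c]] + [f c]] * [e [t [t [f c]] + [f c]] ** [e [t [f c]]]]]

e
t * e
t + f * e
t @ f + f * e
t + f @ f + f * e
f + f @ f + f * e
c + f @ f + f * e
c + - f @ f + f * e
c + - ( e ) @ f + f * e
c + - ( t ) @ f + f * e
c + - ( f ) @ f + f * e
c + - ( c ) @ f + f * e
c + - ( c ) @ c + f * e
c + - ( c ) @ c + c * e
c + - ( c ) @ c + c * t ** e
c + - ( c ) @ c + c * t + f ** e
c + - ( c ) @ c + c * f + f ** e
c + - ( c ) @ c + c * c + f ** e
c + - ( c ) @ c + c * c + c ** e
c + - ( c ) @ c + c * c + c ** t
c + - ( c ) @ c + c * c + c ** f
c + - ( c ) @ c + c * c + c ** c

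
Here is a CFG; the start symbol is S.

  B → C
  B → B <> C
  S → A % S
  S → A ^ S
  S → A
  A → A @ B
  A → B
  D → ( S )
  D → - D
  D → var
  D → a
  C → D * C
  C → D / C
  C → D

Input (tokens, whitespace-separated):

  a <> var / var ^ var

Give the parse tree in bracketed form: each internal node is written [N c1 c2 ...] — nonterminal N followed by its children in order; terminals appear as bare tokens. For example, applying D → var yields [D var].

[S [A [B [B [C [D a]]] <> [C [D var] / [C [D var]]]]] ^ [S [A [B [C [D var]]]]]]

S
A ^ S
B ^ S
B <> C ^ S
C <> C ^ S
D <> C ^ S
a <> C ^ S
a <> D / C ^ S
a <> var / C ^ S
a <> var / D ^ S
a <> var / var ^ S
a <> var / var ^ A
a <> var / var ^ B
a <> var / var ^ C
a <> var / var ^ D
a <> var / var ^ var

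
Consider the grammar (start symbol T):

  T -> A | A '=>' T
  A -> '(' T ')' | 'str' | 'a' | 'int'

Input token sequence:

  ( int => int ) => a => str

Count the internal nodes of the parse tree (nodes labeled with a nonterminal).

[T [A ( [T [A int] => [T [A int]]] )] => [T [A a] => [T [A str]]]]

10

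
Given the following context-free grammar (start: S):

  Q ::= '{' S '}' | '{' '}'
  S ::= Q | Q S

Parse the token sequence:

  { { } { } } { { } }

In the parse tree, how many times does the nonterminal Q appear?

[S [Q { [S [Q { }] [S [Q { }]]] }] [S [Q { [S [Q { }]] }]]]

5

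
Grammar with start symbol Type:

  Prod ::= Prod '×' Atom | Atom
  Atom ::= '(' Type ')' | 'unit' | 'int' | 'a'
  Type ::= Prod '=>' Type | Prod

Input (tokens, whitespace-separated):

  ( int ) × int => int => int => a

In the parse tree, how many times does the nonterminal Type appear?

[Type [Prod [Prod [Atom ( [Type [Prod [Atom int]]] )]] × [Atom int]] => [Type [Prod [Atom int]] => [Type [Prod [Atom int]] => [Type [Prod [Atom a]]]]]]

5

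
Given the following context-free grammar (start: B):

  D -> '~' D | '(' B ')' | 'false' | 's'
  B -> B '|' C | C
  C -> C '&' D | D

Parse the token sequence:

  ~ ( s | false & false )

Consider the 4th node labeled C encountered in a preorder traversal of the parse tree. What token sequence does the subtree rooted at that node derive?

[B [C [D ~ [D ( [B [B [C [D s]]] | [C [C [D false]] & [D false]]] )]]]]

false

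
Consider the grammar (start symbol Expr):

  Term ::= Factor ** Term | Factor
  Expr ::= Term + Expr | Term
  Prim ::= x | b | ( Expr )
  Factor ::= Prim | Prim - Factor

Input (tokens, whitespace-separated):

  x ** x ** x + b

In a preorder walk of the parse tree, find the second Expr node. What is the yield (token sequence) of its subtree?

[Expr [Term [Factor [Prim x]] ** [Term [Factor [Prim x]] ** [Term [Factor [Prim x]]]]] + [Expr [Term [Factor [Prim b]]]]]

b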